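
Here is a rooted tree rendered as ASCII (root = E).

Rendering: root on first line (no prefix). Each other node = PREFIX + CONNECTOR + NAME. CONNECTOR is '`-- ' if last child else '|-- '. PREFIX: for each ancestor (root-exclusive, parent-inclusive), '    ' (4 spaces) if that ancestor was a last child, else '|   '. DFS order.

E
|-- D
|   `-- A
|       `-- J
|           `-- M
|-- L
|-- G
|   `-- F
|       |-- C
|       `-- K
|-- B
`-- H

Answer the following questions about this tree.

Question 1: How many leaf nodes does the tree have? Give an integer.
Leaves (nodes with no children): B, C, H, K, L, M

Answer: 6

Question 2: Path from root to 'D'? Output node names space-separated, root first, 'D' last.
Walk down from root: E -> D

Answer: E D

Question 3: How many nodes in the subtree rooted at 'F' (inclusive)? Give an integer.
Subtree rooted at F contains: C, F, K
Count = 3

Answer: 3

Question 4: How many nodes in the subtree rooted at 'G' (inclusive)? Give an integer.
Subtree rooted at G contains: C, F, G, K
Count = 4

Answer: 4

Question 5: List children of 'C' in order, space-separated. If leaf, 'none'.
Answer: none

Derivation:
Node C's children (from adjacency): (leaf)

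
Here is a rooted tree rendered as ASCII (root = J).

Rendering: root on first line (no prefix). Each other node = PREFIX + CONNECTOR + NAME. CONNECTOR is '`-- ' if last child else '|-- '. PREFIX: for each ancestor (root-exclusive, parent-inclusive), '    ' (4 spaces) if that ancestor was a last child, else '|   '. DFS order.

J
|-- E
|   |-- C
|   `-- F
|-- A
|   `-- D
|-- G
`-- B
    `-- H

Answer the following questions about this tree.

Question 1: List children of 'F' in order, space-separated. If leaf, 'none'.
Answer: none

Derivation:
Node F's children (from adjacency): (leaf)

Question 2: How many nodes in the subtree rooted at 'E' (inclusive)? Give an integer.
Subtree rooted at E contains: C, E, F
Count = 3

Answer: 3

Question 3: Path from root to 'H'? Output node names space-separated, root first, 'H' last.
Walk down from root: J -> B -> H

Answer: J B H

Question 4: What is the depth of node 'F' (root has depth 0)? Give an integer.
Answer: 2

Derivation:
Path from root to F: J -> E -> F
Depth = number of edges = 2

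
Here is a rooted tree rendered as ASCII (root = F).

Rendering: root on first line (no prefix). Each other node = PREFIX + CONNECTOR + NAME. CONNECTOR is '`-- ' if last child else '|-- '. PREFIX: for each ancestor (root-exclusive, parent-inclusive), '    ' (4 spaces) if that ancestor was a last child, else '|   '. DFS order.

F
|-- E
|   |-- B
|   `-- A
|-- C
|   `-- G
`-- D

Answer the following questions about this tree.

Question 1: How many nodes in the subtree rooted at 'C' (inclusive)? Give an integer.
Answer: 2

Derivation:
Subtree rooted at C contains: C, G
Count = 2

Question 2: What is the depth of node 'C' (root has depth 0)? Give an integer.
Path from root to C: F -> C
Depth = number of edges = 1

Answer: 1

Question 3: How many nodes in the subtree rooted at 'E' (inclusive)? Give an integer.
Answer: 3

Derivation:
Subtree rooted at E contains: A, B, E
Count = 3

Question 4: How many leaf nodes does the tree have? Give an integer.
Leaves (nodes with no children): A, B, D, G

Answer: 4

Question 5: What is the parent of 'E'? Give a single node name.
Answer: F

Derivation:
Scan adjacency: E appears as child of F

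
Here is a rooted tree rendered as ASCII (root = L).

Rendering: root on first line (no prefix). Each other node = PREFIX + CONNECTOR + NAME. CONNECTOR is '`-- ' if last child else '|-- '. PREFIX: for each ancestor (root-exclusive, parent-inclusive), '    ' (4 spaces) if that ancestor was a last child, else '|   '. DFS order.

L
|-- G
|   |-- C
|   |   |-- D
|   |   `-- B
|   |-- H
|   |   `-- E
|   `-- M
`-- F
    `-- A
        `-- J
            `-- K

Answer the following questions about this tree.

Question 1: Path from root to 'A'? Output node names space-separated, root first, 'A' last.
Walk down from root: L -> F -> A

Answer: L F A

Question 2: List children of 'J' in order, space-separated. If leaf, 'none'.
Answer: K

Derivation:
Node J's children (from adjacency): K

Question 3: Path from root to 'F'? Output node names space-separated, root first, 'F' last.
Answer: L F

Derivation:
Walk down from root: L -> F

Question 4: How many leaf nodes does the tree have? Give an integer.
Leaves (nodes with no children): B, D, E, K, M

Answer: 5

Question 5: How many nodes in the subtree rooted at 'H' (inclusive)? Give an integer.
Subtree rooted at H contains: E, H
Count = 2

Answer: 2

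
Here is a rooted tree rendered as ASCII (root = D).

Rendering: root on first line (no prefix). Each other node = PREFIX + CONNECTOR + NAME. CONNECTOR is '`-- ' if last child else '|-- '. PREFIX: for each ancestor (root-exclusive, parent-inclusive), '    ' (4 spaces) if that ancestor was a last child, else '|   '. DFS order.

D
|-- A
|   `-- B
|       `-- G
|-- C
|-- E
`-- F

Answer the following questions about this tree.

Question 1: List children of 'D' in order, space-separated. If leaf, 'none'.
Node D's children (from adjacency): A, C, E, F

Answer: A C E F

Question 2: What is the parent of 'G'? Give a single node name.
Answer: B

Derivation:
Scan adjacency: G appears as child of B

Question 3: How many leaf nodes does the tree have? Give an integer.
Answer: 4

Derivation:
Leaves (nodes with no children): C, E, F, G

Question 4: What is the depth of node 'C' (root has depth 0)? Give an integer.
Path from root to C: D -> C
Depth = number of edges = 1

Answer: 1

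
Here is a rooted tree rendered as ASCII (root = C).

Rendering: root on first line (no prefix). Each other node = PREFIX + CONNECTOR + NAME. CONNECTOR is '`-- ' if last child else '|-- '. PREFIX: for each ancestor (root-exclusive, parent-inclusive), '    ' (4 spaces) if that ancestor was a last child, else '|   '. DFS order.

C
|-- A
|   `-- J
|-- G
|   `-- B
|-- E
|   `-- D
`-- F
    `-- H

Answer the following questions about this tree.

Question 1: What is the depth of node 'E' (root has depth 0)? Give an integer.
Answer: 1

Derivation:
Path from root to E: C -> E
Depth = number of edges = 1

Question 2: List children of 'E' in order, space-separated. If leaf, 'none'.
Answer: D

Derivation:
Node E's children (from adjacency): D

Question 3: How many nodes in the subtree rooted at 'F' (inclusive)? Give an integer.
Answer: 2

Derivation:
Subtree rooted at F contains: F, H
Count = 2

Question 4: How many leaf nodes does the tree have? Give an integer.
Leaves (nodes with no children): B, D, H, J

Answer: 4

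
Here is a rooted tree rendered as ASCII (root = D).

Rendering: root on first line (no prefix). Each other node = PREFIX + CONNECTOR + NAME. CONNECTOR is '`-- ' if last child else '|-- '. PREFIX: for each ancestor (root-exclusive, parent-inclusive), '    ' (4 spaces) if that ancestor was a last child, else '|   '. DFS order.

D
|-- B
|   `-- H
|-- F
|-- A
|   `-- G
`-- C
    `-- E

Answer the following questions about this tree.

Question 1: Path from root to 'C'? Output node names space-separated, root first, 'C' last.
Answer: D C

Derivation:
Walk down from root: D -> C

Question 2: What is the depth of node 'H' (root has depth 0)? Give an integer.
Answer: 2

Derivation:
Path from root to H: D -> B -> H
Depth = number of edges = 2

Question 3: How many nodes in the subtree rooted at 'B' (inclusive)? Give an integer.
Subtree rooted at B contains: B, H
Count = 2

Answer: 2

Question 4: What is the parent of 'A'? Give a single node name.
Answer: D

Derivation:
Scan adjacency: A appears as child of D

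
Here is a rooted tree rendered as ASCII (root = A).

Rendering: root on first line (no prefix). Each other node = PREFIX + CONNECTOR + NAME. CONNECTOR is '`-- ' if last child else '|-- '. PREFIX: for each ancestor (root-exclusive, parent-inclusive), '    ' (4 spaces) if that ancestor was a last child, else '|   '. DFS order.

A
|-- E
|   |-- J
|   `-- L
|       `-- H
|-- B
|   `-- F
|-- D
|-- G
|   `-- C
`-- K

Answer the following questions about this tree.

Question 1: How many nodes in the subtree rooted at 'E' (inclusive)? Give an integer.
Subtree rooted at E contains: E, H, J, L
Count = 4

Answer: 4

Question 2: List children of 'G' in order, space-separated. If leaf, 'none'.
Node G's children (from adjacency): C

Answer: C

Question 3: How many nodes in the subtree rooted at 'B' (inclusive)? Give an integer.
Answer: 2

Derivation:
Subtree rooted at B contains: B, F
Count = 2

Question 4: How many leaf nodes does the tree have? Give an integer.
Leaves (nodes with no children): C, D, F, H, J, K

Answer: 6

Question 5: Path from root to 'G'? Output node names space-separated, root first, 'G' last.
Walk down from root: A -> G

Answer: A G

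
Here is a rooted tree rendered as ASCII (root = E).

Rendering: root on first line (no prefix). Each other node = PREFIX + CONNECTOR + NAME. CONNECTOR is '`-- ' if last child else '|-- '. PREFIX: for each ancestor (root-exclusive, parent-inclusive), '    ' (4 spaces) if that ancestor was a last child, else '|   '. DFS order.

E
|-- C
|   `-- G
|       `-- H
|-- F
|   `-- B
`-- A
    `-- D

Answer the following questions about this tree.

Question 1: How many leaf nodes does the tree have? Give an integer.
Leaves (nodes with no children): B, D, H

Answer: 3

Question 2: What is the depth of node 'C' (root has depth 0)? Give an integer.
Path from root to C: E -> C
Depth = number of edges = 1

Answer: 1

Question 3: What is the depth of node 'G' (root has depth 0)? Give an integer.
Path from root to G: E -> C -> G
Depth = number of edges = 2

Answer: 2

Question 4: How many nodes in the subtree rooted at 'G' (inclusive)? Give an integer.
Subtree rooted at G contains: G, H
Count = 2

Answer: 2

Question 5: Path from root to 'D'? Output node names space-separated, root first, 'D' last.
Walk down from root: E -> A -> D

Answer: E A D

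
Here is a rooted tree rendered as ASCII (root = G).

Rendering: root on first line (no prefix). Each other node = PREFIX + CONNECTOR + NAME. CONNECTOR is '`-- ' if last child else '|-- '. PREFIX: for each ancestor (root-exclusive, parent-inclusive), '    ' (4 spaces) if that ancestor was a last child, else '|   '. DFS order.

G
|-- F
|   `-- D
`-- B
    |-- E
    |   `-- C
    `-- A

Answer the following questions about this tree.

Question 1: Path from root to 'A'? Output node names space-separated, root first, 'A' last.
Answer: G B A

Derivation:
Walk down from root: G -> B -> A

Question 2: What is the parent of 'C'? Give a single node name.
Answer: E

Derivation:
Scan adjacency: C appears as child of E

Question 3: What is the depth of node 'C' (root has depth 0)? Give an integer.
Path from root to C: G -> B -> E -> C
Depth = number of edges = 3

Answer: 3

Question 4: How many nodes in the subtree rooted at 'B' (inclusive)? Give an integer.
Subtree rooted at B contains: A, B, C, E
Count = 4

Answer: 4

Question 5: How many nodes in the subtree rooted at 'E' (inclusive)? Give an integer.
Answer: 2

Derivation:
Subtree rooted at E contains: C, E
Count = 2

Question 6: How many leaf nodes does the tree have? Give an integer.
Answer: 3

Derivation:
Leaves (nodes with no children): A, C, D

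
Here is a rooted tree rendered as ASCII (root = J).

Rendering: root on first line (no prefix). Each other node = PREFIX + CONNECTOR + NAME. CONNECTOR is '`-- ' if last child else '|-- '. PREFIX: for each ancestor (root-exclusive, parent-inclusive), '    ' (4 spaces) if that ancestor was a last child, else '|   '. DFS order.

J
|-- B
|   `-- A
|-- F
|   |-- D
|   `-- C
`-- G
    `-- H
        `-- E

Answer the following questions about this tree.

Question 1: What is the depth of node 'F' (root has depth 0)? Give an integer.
Answer: 1

Derivation:
Path from root to F: J -> F
Depth = number of edges = 1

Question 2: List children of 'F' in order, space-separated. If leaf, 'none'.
Node F's children (from adjacency): D, C

Answer: D C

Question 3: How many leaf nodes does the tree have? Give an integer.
Answer: 4

Derivation:
Leaves (nodes with no children): A, C, D, E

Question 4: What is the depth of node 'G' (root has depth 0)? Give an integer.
Path from root to G: J -> G
Depth = number of edges = 1

Answer: 1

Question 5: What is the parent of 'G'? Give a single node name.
Scan adjacency: G appears as child of J

Answer: J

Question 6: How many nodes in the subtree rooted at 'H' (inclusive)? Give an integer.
Subtree rooted at H contains: E, H
Count = 2

Answer: 2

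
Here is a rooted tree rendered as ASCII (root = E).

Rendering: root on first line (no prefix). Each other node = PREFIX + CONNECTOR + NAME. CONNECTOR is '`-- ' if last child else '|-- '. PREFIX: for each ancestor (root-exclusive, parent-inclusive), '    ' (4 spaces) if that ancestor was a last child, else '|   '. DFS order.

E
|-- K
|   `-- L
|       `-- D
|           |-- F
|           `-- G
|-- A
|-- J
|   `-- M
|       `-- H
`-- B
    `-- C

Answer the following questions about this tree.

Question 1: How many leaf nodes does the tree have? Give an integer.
Answer: 5

Derivation:
Leaves (nodes with no children): A, C, F, G, H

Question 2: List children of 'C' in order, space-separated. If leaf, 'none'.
Node C's children (from adjacency): (leaf)

Answer: none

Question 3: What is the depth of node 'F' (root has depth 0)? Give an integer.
Answer: 4

Derivation:
Path from root to F: E -> K -> L -> D -> F
Depth = number of edges = 4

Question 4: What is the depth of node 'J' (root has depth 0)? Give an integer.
Path from root to J: E -> J
Depth = number of edges = 1

Answer: 1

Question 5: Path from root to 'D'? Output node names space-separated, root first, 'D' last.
Walk down from root: E -> K -> L -> D

Answer: E K L D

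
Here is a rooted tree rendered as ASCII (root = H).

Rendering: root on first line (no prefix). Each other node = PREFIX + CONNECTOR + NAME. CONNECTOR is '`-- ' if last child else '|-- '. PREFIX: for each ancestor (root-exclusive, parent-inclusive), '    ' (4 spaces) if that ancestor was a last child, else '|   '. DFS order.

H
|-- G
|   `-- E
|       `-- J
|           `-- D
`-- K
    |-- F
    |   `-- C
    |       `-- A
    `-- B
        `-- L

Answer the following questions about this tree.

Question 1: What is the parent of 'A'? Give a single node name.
Answer: C

Derivation:
Scan adjacency: A appears as child of C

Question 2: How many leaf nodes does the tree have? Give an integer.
Answer: 3

Derivation:
Leaves (nodes with no children): A, D, L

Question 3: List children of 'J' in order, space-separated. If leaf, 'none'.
Answer: D

Derivation:
Node J's children (from adjacency): D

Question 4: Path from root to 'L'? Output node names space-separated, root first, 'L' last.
Answer: H K B L

Derivation:
Walk down from root: H -> K -> B -> L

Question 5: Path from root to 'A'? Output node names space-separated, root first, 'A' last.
Answer: H K F C A

Derivation:
Walk down from root: H -> K -> F -> C -> A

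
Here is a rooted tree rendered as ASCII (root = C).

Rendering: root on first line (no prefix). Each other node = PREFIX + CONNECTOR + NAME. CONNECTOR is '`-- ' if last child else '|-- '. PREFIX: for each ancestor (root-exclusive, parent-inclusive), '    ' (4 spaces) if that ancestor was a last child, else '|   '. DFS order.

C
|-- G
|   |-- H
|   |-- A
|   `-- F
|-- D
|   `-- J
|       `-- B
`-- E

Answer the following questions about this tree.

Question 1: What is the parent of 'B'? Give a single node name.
Scan adjacency: B appears as child of J

Answer: J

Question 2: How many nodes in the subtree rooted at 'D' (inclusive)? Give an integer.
Subtree rooted at D contains: B, D, J
Count = 3

Answer: 3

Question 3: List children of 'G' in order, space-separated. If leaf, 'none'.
Node G's children (from adjacency): H, A, F

Answer: H A F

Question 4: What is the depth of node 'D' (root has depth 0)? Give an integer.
Answer: 1

Derivation:
Path from root to D: C -> D
Depth = number of edges = 1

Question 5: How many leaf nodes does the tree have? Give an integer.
Answer: 5

Derivation:
Leaves (nodes with no children): A, B, E, F, H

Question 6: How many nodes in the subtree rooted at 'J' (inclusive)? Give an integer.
Answer: 2

Derivation:
Subtree rooted at J contains: B, J
Count = 2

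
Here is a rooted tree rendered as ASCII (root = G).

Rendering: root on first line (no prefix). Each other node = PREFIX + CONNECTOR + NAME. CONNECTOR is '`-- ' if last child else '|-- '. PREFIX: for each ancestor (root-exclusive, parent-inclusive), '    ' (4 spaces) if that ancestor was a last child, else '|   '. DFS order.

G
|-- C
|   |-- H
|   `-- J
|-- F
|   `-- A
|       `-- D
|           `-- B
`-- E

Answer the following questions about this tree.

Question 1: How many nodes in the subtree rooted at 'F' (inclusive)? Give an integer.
Subtree rooted at F contains: A, B, D, F
Count = 4

Answer: 4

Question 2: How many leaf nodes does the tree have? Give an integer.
Answer: 4

Derivation:
Leaves (nodes with no children): B, E, H, J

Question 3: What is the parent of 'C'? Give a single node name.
Answer: G

Derivation:
Scan adjacency: C appears as child of G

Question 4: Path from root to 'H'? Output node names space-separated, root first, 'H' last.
Answer: G C H

Derivation:
Walk down from root: G -> C -> H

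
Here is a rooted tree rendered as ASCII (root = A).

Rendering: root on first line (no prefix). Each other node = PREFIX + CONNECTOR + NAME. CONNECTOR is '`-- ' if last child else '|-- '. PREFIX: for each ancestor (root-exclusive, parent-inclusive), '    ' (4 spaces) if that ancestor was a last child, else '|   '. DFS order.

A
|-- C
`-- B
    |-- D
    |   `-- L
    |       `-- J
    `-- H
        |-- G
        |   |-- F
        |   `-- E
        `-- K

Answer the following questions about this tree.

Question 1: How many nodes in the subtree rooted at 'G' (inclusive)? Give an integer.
Answer: 3

Derivation:
Subtree rooted at G contains: E, F, G
Count = 3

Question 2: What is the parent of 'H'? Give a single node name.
Scan adjacency: H appears as child of B

Answer: B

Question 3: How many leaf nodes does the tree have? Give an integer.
Answer: 5

Derivation:
Leaves (nodes with no children): C, E, F, J, K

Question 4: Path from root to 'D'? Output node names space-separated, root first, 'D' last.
Answer: A B D

Derivation:
Walk down from root: A -> B -> D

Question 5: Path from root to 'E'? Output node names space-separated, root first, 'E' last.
Walk down from root: A -> B -> H -> G -> E

Answer: A B H G E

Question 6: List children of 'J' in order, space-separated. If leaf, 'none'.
Node J's children (from adjacency): (leaf)

Answer: none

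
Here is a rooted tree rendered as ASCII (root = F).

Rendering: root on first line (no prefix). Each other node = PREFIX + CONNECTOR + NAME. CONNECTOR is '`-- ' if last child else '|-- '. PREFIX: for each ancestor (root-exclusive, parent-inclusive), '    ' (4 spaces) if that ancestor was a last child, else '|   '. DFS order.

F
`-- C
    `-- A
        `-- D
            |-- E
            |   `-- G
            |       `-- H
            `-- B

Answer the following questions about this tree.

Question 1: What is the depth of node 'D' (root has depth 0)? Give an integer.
Answer: 3

Derivation:
Path from root to D: F -> C -> A -> D
Depth = number of edges = 3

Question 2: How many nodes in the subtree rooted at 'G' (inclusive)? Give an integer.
Answer: 2

Derivation:
Subtree rooted at G contains: G, H
Count = 2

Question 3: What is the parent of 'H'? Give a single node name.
Scan adjacency: H appears as child of G

Answer: G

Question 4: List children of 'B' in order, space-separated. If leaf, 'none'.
Answer: none

Derivation:
Node B's children (from adjacency): (leaf)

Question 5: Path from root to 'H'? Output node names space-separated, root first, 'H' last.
Walk down from root: F -> C -> A -> D -> E -> G -> H

Answer: F C A D E G H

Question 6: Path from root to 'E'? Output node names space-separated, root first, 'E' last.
Walk down from root: F -> C -> A -> D -> E

Answer: F C A D E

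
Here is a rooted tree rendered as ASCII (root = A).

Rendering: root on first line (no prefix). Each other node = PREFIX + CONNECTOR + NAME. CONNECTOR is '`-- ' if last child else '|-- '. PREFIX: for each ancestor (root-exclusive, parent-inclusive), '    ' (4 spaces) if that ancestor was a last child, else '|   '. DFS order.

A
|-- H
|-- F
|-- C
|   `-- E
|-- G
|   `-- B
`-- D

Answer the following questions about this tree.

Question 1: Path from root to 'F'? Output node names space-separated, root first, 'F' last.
Walk down from root: A -> F

Answer: A F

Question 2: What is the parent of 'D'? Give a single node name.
Answer: A

Derivation:
Scan adjacency: D appears as child of A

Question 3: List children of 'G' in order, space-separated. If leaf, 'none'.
Node G's children (from adjacency): B

Answer: B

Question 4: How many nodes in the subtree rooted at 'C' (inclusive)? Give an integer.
Subtree rooted at C contains: C, E
Count = 2

Answer: 2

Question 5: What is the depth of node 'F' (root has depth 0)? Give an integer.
Answer: 1

Derivation:
Path from root to F: A -> F
Depth = number of edges = 1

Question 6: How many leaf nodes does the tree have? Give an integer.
Answer: 5

Derivation:
Leaves (nodes with no children): B, D, E, F, H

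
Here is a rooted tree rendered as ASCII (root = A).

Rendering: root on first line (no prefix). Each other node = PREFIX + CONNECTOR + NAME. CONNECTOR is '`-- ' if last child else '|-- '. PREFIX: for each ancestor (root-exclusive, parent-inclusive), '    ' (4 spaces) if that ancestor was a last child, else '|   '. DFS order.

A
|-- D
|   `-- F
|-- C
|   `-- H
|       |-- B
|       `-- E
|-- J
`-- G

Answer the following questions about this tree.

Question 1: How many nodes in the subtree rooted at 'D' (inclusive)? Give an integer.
Subtree rooted at D contains: D, F
Count = 2

Answer: 2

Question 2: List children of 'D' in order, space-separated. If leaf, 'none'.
Answer: F

Derivation:
Node D's children (from adjacency): F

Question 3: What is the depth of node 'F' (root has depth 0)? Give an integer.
Path from root to F: A -> D -> F
Depth = number of edges = 2

Answer: 2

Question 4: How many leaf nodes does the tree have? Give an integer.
Leaves (nodes with no children): B, E, F, G, J

Answer: 5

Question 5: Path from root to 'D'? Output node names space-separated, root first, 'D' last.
Walk down from root: A -> D

Answer: A D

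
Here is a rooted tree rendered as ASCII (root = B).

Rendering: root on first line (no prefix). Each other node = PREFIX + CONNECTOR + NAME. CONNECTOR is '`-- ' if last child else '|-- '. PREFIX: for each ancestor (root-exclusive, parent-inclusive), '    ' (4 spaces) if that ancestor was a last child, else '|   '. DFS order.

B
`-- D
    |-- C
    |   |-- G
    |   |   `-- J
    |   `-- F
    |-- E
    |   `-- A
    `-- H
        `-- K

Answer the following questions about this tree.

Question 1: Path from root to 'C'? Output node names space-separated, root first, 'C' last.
Answer: B D C

Derivation:
Walk down from root: B -> D -> C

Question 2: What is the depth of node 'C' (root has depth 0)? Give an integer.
Path from root to C: B -> D -> C
Depth = number of edges = 2

Answer: 2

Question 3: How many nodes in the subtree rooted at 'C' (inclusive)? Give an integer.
Subtree rooted at C contains: C, F, G, J
Count = 4

Answer: 4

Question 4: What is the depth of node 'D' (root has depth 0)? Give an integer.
Answer: 1

Derivation:
Path from root to D: B -> D
Depth = number of edges = 1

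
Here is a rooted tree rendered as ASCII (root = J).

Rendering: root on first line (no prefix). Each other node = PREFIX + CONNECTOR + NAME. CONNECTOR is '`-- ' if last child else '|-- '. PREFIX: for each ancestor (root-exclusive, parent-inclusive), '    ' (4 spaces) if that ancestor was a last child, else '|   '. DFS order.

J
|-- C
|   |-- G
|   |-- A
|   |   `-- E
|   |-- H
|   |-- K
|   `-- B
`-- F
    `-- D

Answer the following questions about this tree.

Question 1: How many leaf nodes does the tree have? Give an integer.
Leaves (nodes with no children): B, D, E, G, H, K

Answer: 6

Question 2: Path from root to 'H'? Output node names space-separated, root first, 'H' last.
Walk down from root: J -> C -> H

Answer: J C H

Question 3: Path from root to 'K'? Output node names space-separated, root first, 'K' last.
Walk down from root: J -> C -> K

Answer: J C K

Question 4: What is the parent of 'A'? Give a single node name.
Answer: C

Derivation:
Scan adjacency: A appears as child of C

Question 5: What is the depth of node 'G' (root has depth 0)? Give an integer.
Path from root to G: J -> C -> G
Depth = number of edges = 2

Answer: 2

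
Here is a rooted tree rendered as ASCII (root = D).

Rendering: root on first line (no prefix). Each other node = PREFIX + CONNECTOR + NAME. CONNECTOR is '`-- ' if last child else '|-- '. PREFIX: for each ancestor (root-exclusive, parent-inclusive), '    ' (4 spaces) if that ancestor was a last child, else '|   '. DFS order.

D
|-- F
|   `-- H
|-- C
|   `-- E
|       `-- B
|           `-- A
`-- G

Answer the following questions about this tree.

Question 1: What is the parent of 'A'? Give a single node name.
Scan adjacency: A appears as child of B

Answer: B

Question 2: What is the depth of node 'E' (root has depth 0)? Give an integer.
Path from root to E: D -> C -> E
Depth = number of edges = 2

Answer: 2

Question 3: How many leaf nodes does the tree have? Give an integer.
Leaves (nodes with no children): A, G, H

Answer: 3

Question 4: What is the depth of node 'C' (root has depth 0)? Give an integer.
Answer: 1

Derivation:
Path from root to C: D -> C
Depth = number of edges = 1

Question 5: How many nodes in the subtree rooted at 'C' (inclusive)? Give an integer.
Subtree rooted at C contains: A, B, C, E
Count = 4

Answer: 4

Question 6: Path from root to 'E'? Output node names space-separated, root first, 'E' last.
Answer: D C E

Derivation:
Walk down from root: D -> C -> E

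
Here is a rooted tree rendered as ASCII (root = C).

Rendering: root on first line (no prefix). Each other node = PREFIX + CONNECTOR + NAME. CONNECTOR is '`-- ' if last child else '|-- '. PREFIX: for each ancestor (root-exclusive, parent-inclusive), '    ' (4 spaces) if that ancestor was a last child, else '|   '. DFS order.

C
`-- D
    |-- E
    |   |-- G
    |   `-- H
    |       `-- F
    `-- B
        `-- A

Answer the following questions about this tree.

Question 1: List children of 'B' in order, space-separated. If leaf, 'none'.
Node B's children (from adjacency): A

Answer: A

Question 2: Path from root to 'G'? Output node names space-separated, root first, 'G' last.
Answer: C D E G

Derivation:
Walk down from root: C -> D -> E -> G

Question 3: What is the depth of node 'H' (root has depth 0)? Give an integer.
Path from root to H: C -> D -> E -> H
Depth = number of edges = 3

Answer: 3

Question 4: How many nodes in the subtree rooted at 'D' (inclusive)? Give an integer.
Answer: 7

Derivation:
Subtree rooted at D contains: A, B, D, E, F, G, H
Count = 7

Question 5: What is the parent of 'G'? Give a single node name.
Scan adjacency: G appears as child of E

Answer: E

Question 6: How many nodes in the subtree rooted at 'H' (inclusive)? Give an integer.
Answer: 2

Derivation:
Subtree rooted at H contains: F, H
Count = 2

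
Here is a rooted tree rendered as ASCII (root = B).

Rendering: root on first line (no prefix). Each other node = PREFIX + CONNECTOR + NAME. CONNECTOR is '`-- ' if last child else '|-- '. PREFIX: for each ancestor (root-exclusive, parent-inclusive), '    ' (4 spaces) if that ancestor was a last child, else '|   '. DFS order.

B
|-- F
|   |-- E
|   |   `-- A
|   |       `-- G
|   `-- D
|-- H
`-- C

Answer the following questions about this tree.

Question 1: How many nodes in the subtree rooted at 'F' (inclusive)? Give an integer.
Answer: 5

Derivation:
Subtree rooted at F contains: A, D, E, F, G
Count = 5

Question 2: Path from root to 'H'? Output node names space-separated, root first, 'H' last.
Answer: B H

Derivation:
Walk down from root: B -> H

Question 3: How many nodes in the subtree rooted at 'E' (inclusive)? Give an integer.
Subtree rooted at E contains: A, E, G
Count = 3

Answer: 3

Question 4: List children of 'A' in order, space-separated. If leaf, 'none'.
Node A's children (from adjacency): G

Answer: G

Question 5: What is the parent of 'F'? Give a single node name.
Answer: B

Derivation:
Scan adjacency: F appears as child of B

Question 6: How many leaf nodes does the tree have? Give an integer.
Answer: 4

Derivation:
Leaves (nodes with no children): C, D, G, H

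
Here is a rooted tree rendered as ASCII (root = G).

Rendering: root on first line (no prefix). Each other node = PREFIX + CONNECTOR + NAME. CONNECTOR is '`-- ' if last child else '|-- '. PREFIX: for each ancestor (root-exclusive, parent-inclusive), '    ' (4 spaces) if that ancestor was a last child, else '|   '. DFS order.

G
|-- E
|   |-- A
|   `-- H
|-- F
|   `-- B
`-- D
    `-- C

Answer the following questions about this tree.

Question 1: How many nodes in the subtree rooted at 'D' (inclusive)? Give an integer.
Answer: 2

Derivation:
Subtree rooted at D contains: C, D
Count = 2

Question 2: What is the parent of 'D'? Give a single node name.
Scan adjacency: D appears as child of G

Answer: G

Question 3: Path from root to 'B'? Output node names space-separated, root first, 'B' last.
Walk down from root: G -> F -> B

Answer: G F B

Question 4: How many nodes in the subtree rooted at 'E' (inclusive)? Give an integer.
Answer: 3

Derivation:
Subtree rooted at E contains: A, E, H
Count = 3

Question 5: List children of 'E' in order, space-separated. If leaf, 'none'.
Node E's children (from adjacency): A, H

Answer: A H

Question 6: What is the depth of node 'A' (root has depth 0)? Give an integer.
Answer: 2

Derivation:
Path from root to A: G -> E -> A
Depth = number of edges = 2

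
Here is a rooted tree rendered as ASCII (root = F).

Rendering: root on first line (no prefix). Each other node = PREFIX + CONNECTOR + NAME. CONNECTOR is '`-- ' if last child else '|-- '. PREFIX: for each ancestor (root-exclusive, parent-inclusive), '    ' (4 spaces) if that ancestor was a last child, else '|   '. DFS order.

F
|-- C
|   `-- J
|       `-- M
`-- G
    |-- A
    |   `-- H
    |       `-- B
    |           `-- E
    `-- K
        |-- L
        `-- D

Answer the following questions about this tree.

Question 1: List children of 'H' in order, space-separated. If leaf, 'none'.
Node H's children (from adjacency): B

Answer: B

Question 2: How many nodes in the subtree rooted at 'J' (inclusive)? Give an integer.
Answer: 2

Derivation:
Subtree rooted at J contains: J, M
Count = 2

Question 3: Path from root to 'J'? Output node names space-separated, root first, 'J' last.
Walk down from root: F -> C -> J

Answer: F C J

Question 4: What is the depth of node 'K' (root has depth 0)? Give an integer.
Answer: 2

Derivation:
Path from root to K: F -> G -> K
Depth = number of edges = 2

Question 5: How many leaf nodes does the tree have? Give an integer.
Answer: 4

Derivation:
Leaves (nodes with no children): D, E, L, M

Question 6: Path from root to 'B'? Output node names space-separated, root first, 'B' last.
Walk down from root: F -> G -> A -> H -> B

Answer: F G A H B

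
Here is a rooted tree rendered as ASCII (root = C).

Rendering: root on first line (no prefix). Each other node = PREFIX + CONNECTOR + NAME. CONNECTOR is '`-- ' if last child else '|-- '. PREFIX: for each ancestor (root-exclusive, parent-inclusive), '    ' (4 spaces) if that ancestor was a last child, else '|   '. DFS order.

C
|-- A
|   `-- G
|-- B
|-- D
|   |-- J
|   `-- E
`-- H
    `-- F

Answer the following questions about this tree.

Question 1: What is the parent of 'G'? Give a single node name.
Answer: A

Derivation:
Scan adjacency: G appears as child of A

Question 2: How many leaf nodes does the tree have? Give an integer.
Answer: 5

Derivation:
Leaves (nodes with no children): B, E, F, G, J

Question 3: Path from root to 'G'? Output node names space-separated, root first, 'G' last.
Walk down from root: C -> A -> G

Answer: C A G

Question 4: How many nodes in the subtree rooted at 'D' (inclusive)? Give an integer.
Subtree rooted at D contains: D, E, J
Count = 3

Answer: 3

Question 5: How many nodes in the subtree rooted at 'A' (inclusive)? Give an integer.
Subtree rooted at A contains: A, G
Count = 2

Answer: 2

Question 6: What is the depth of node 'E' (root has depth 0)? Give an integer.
Answer: 2

Derivation:
Path from root to E: C -> D -> E
Depth = number of edges = 2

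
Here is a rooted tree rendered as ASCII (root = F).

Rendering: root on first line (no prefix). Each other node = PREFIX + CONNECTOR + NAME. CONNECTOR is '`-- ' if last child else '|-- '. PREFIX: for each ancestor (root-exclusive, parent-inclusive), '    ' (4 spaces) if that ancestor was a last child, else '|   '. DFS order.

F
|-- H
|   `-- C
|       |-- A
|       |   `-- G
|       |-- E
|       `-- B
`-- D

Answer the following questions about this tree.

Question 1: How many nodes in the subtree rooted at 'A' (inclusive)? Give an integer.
Answer: 2

Derivation:
Subtree rooted at A contains: A, G
Count = 2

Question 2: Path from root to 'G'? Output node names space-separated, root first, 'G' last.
Answer: F H C A G

Derivation:
Walk down from root: F -> H -> C -> A -> G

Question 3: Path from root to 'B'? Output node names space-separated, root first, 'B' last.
Answer: F H C B

Derivation:
Walk down from root: F -> H -> C -> B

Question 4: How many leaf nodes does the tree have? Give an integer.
Answer: 4

Derivation:
Leaves (nodes with no children): B, D, E, G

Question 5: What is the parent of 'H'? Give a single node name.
Scan adjacency: H appears as child of F

Answer: F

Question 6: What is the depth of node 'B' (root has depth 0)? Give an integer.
Answer: 3

Derivation:
Path from root to B: F -> H -> C -> B
Depth = number of edges = 3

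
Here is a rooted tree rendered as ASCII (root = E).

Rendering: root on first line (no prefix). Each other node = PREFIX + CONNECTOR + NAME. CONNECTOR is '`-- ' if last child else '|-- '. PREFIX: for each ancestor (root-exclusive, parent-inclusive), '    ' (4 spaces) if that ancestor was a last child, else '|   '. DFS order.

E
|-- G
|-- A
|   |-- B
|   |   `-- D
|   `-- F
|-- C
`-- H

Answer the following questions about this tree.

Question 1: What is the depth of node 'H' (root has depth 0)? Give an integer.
Path from root to H: E -> H
Depth = number of edges = 1

Answer: 1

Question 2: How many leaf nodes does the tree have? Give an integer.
Answer: 5

Derivation:
Leaves (nodes with no children): C, D, F, G, H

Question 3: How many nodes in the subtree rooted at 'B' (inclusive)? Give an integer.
Subtree rooted at B contains: B, D
Count = 2

Answer: 2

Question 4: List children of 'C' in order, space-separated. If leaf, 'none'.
Node C's children (from adjacency): (leaf)

Answer: none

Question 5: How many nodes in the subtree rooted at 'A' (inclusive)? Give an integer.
Answer: 4

Derivation:
Subtree rooted at A contains: A, B, D, F
Count = 4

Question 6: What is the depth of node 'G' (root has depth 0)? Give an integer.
Answer: 1

Derivation:
Path from root to G: E -> G
Depth = number of edges = 1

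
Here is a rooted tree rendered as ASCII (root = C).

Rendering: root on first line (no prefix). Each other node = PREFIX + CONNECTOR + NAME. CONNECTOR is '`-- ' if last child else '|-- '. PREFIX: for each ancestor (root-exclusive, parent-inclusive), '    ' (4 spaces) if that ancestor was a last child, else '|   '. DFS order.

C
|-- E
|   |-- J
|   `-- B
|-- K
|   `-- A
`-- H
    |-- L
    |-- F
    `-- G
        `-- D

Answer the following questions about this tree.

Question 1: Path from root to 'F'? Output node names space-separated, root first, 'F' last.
Walk down from root: C -> H -> F

Answer: C H F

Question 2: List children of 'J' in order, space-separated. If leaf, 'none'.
Answer: none

Derivation:
Node J's children (from adjacency): (leaf)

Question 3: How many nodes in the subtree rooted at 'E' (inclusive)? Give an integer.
Answer: 3

Derivation:
Subtree rooted at E contains: B, E, J
Count = 3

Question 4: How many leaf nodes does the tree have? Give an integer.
Leaves (nodes with no children): A, B, D, F, J, L

Answer: 6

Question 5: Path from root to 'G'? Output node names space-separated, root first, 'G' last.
Answer: C H G

Derivation:
Walk down from root: C -> H -> G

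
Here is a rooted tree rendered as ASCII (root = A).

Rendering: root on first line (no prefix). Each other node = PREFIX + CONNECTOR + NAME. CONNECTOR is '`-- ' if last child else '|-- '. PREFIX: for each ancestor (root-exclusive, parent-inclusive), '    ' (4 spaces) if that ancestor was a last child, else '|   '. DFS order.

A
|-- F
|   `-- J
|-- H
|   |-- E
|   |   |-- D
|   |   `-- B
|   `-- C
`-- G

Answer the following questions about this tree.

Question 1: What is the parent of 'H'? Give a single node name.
Scan adjacency: H appears as child of A

Answer: A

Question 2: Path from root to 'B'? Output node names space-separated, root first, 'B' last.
Answer: A H E B

Derivation:
Walk down from root: A -> H -> E -> B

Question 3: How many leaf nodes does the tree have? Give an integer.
Answer: 5

Derivation:
Leaves (nodes with no children): B, C, D, G, J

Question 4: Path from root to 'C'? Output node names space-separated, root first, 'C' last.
Walk down from root: A -> H -> C

Answer: A H C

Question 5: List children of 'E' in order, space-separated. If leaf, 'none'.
Node E's children (from adjacency): D, B

Answer: D B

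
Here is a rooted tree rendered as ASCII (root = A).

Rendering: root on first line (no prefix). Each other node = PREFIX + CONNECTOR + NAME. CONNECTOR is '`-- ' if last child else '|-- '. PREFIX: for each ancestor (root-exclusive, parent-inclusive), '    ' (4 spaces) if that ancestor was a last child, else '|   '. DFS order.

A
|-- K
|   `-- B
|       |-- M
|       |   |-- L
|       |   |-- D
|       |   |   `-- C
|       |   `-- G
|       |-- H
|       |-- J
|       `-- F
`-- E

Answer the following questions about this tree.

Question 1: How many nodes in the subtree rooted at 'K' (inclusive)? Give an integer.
Answer: 10

Derivation:
Subtree rooted at K contains: B, C, D, F, G, H, J, K, L, M
Count = 10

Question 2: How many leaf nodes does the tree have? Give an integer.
Leaves (nodes with no children): C, E, F, G, H, J, L

Answer: 7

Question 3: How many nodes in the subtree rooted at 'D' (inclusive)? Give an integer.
Answer: 2

Derivation:
Subtree rooted at D contains: C, D
Count = 2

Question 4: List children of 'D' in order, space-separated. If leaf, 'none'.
Answer: C

Derivation:
Node D's children (from adjacency): C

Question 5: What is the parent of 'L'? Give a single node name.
Scan adjacency: L appears as child of M

Answer: M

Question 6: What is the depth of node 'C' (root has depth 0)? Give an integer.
Path from root to C: A -> K -> B -> M -> D -> C
Depth = number of edges = 5

Answer: 5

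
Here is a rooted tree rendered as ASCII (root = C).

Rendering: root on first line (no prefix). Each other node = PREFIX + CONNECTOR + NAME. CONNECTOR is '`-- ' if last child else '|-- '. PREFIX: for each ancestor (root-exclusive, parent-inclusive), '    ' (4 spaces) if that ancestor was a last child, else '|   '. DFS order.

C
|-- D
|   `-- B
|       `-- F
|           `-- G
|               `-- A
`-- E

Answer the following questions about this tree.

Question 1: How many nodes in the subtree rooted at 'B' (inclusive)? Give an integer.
Subtree rooted at B contains: A, B, F, G
Count = 4

Answer: 4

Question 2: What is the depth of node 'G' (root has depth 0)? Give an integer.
Answer: 4

Derivation:
Path from root to G: C -> D -> B -> F -> G
Depth = number of edges = 4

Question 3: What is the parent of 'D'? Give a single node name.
Scan adjacency: D appears as child of C

Answer: C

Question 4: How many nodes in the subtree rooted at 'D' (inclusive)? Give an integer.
Answer: 5

Derivation:
Subtree rooted at D contains: A, B, D, F, G
Count = 5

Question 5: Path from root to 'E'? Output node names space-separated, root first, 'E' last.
Answer: C E

Derivation:
Walk down from root: C -> E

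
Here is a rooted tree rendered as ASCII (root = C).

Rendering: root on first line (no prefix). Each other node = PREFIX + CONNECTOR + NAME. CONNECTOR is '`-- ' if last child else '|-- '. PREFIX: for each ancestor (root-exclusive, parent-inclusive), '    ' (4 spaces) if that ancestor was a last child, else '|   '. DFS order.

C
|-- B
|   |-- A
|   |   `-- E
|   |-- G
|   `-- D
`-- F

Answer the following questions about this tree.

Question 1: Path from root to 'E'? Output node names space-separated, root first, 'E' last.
Answer: C B A E

Derivation:
Walk down from root: C -> B -> A -> E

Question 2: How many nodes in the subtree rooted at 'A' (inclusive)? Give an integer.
Subtree rooted at A contains: A, E
Count = 2

Answer: 2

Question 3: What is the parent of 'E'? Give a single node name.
Answer: A

Derivation:
Scan adjacency: E appears as child of A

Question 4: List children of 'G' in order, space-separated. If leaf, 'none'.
Answer: none

Derivation:
Node G's children (from adjacency): (leaf)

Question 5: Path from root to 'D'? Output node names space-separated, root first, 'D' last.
Walk down from root: C -> B -> D

Answer: C B D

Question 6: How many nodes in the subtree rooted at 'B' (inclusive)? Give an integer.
Subtree rooted at B contains: A, B, D, E, G
Count = 5

Answer: 5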